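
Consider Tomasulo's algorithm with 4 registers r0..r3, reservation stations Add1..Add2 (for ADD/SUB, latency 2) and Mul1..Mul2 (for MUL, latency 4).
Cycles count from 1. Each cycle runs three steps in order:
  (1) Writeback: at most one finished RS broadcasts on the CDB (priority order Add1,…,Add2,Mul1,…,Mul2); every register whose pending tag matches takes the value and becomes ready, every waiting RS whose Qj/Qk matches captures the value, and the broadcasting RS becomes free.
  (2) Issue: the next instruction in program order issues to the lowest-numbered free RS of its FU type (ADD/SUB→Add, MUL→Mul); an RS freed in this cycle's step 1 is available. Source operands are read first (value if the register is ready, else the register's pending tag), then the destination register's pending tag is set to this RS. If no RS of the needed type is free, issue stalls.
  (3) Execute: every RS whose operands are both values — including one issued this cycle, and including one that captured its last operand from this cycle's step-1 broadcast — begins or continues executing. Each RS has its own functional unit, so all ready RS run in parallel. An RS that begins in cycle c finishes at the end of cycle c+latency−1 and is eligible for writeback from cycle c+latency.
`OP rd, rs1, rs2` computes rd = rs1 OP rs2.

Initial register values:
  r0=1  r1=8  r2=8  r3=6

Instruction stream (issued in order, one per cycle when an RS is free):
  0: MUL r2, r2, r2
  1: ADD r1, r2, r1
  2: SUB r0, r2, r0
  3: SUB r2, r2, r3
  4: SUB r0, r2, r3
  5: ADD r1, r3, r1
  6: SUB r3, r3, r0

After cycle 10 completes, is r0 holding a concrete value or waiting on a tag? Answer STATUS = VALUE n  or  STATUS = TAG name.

STATUS = TAG Add2

c1: issue MUL r2<-Mul1 | r0:1,r1:8,r2:Mul1,r3:6
c2: issue ADD r1<-Add1 | r0:1,r1:Add1,r2:Mul1,r3:6
c3: issue SUB r0<-Add2 | r0:Add2,r1:Add1,r2:Mul1,r3:6
c4: stall | r0:Add2,r1:Add1,r2:Mul1,r3:6
c5: CDB Mul1=64; stall | r0:Add2,r1:Add1,r2:64,r3:6
c6: stall | r0:Add2,r1:Add1,r2:64,r3:6
c7: CDB Add1=72; issue SUB r2<-Add1 | r0:Add2,r1:72,r2:Add1,r3:6
c8: CDB Add2=63; issue SUB r0<-Add2 | r0:Add2,r1:72,r2:Add1,r3:6
c9: CDB Add1=58; issue ADD r1<-Add1 | r0:Add2,r1:Add1,r2:58,r3:6
c10: stall | r0:Add2,r1:Add1,r2:58,r3:6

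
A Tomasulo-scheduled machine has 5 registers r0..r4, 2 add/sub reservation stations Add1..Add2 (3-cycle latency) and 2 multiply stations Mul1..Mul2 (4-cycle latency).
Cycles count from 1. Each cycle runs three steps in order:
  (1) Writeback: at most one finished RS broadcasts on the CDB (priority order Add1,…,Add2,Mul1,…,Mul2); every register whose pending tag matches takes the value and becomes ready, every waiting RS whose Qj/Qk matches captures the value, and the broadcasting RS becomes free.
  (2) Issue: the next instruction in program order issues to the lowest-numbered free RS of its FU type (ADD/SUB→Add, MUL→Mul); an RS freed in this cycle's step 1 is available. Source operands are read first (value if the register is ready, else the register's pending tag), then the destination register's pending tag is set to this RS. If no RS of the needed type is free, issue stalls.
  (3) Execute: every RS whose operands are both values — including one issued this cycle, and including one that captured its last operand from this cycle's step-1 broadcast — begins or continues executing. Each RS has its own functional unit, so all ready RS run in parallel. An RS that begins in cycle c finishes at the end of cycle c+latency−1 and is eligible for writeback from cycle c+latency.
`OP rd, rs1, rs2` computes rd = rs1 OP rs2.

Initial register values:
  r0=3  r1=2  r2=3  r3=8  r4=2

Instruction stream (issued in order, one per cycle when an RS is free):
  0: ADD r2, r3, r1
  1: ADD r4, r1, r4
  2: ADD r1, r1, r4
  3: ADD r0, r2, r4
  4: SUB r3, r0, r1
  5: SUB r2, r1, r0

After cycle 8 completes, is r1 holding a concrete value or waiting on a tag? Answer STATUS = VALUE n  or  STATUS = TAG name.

STATUS = VALUE 6

  c1: issue ADD r2<-Add1  regs: r0:3,r1:2,r2:Add1,r3:8,r4:2
  c2: issue ADD r4<-Add2  regs: r0:3,r1:2,r2:Add1,r3:8,r4:Add2
  c3: stall  regs: r0:3,r1:2,r2:Add1,r3:8,r4:Add2
  c4: CDB Add1=10; issue ADD r1<-Add1  regs: r0:3,r1:Add1,r2:10,r3:8,r4:Add2
  c5: CDB Add2=4; issue ADD r0<-Add2  regs: r0:Add2,r1:Add1,r2:10,r3:8,r4:4
  c6: stall  regs: r0:Add2,r1:Add1,r2:10,r3:8,r4:4
  c7: stall  regs: r0:Add2,r1:Add1,r2:10,r3:8,r4:4
  c8: CDB Add1=6; issue SUB r3<-Add1  regs: r0:Add2,r1:6,r2:10,r3:Add1,r4:4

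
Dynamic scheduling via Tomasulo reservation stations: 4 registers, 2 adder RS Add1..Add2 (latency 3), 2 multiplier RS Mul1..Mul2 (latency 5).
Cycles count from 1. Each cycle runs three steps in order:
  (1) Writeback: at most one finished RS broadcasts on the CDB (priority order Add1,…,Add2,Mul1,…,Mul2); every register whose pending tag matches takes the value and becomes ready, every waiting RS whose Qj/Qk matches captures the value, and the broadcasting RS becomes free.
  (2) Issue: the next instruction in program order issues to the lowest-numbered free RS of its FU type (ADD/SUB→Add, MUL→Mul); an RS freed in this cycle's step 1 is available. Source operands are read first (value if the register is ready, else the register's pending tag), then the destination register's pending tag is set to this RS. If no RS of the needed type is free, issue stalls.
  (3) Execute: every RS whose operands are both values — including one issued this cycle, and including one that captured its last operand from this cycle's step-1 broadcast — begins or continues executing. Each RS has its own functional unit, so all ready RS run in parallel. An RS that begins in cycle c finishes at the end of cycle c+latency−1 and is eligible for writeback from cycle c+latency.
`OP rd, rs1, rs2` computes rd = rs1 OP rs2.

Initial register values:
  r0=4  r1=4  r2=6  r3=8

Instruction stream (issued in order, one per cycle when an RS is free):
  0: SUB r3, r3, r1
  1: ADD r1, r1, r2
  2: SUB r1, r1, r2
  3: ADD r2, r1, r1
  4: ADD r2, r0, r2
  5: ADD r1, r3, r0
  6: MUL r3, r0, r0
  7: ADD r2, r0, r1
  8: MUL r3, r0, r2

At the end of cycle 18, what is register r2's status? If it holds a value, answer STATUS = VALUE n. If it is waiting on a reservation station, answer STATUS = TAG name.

STATUS = VALUE 12

  c1: issue SUB r3<-Add1  regs: r0:4,r1:4,r2:6,r3:Add1
  c2: issue ADD r1<-Add2  regs: r0:4,r1:Add2,r2:6,r3:Add1
  c3: stall  regs: r0:4,r1:Add2,r2:6,r3:Add1
  c4: CDB Add1=4; issue SUB r1<-Add1  regs: r0:4,r1:Add1,r2:6,r3:4
  c5: CDB Add2=10; issue ADD r2<-Add2  regs: r0:4,r1:Add1,r2:Add2,r3:4
  c6: stall  regs: r0:4,r1:Add1,r2:Add2,r3:4
  c7: stall  regs: r0:4,r1:Add1,r2:Add2,r3:4
  c8: CDB Add1=4; issue ADD r2<-Add1  regs: r0:4,r1:4,r2:Add1,r3:4
  c9: stall  regs: r0:4,r1:4,r2:Add1,r3:4
  c10: stall  regs: r0:4,r1:4,r2:Add1,r3:4
  c11: CDB Add2=8; issue ADD r1<-Add2  regs: r0:4,r1:Add2,r2:Add1,r3:4
  c12: issue MUL r3<-Mul1  regs: r0:4,r1:Add2,r2:Add1,r3:Mul1
  c13: stall  regs: r0:4,r1:Add2,r2:Add1,r3:Mul1
  c14: CDB Add1=12; issue ADD r2<-Add1  regs: r0:4,r1:Add2,r2:Add1,r3:Mul1
  c15: CDB Add2=8; issue MUL r3<-Mul2  regs: r0:4,r1:8,r2:Add1,r3:Mul2
  c16: -  regs: r0:4,r1:8,r2:Add1,r3:Mul2
  c17: CDB Mul1=16  regs: r0:4,r1:8,r2:Add1,r3:Mul2
  c18: CDB Add1=12  regs: r0:4,r1:8,r2:12,r3:Mul2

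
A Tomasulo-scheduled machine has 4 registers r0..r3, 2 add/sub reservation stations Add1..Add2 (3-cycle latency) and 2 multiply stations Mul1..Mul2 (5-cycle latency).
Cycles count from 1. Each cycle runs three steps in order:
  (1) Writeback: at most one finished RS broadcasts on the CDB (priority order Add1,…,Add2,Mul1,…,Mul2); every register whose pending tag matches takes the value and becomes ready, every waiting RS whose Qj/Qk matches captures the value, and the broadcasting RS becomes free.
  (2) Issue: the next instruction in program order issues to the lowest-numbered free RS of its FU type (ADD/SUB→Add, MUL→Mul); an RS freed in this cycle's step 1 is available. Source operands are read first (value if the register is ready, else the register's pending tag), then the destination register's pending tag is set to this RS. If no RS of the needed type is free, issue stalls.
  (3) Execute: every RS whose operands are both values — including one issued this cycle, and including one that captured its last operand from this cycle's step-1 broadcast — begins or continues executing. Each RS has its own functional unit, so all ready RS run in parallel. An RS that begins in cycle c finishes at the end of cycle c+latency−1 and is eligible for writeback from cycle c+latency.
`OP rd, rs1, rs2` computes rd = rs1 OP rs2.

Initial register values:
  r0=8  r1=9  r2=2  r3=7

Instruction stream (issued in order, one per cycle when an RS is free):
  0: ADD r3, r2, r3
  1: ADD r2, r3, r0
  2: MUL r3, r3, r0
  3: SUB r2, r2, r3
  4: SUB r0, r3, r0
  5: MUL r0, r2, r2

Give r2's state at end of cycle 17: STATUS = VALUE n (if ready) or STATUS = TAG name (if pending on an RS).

STATUS = VALUE -55

  c1: issue ADD r3<-Add1  regs: r0:8,r1:9,r2:2,r3:Add1
  c2: issue ADD r2<-Add2  regs: r0:8,r1:9,r2:Add2,r3:Add1
  c3: issue MUL r3<-Mul1  regs: r0:8,r1:9,r2:Add2,r3:Mul1
  c4: CDB Add1=9; issue SUB r2<-Add1  regs: r0:8,r1:9,r2:Add1,r3:Mul1
  c5: stall  regs: r0:8,r1:9,r2:Add1,r3:Mul1
  c6: stall  regs: r0:8,r1:9,r2:Add1,r3:Mul1
  c7: CDB Add2=17; issue SUB r0<-Add2  regs: r0:Add2,r1:9,r2:Add1,r3:Mul1
  c8: issue MUL r0<-Mul2  regs: r0:Mul2,r1:9,r2:Add1,r3:Mul1
  c9: CDB Mul1=72  regs: r0:Mul2,r1:9,r2:Add1,r3:72
  c10: -  regs: r0:Mul2,r1:9,r2:Add1,r3:72
  c11: -  regs: r0:Mul2,r1:9,r2:Add1,r3:72
  c12: CDB Add1=-55  regs: r0:Mul2,r1:9,r2:-55,r3:72
  c13: CDB Add2=64  regs: r0:Mul2,r1:9,r2:-55,r3:72
  c14: -  regs: r0:Mul2,r1:9,r2:-55,r3:72
  c15: -  regs: r0:Mul2,r1:9,r2:-55,r3:72
  c16: -  regs: r0:Mul2,r1:9,r2:-55,r3:72
  c17: CDB Mul2=3025  regs: r0:3025,r1:9,r2:-55,r3:72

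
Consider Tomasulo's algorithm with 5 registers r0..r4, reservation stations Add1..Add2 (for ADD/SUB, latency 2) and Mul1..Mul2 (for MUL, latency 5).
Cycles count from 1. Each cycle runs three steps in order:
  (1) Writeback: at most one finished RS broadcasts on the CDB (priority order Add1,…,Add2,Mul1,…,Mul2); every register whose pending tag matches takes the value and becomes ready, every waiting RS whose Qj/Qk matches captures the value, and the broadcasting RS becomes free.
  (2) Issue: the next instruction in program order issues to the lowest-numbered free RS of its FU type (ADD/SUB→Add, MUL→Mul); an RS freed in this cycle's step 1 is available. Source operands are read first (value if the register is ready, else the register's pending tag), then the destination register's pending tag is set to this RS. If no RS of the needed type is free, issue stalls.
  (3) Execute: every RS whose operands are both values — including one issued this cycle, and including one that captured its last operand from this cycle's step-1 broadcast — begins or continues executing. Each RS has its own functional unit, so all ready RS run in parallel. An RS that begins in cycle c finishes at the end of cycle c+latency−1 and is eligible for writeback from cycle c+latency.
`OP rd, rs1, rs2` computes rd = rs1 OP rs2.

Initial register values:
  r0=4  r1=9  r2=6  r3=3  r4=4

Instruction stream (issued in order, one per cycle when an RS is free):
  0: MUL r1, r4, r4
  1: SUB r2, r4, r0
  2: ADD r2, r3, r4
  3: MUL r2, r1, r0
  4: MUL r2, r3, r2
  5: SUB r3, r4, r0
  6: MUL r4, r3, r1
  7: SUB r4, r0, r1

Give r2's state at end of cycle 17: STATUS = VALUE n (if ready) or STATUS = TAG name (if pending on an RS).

  c1: issue MUL r1<-Mul1  regs: r0:4,r1:Mul1,r2:6,r3:3,r4:4
  c2: issue SUB r2<-Add1  regs: r0:4,r1:Mul1,r2:Add1,r3:3,r4:4
  c3: issue ADD r2<-Add2  regs: r0:4,r1:Mul1,r2:Add2,r3:3,r4:4
  c4: CDB Add1=0; issue MUL r2<-Mul2  regs: r0:4,r1:Mul1,r2:Mul2,r3:3,r4:4
  c5: CDB Add2=7; stall  regs: r0:4,r1:Mul1,r2:Mul2,r3:3,r4:4
  c6: CDB Mul1=16; issue MUL r2<-Mul1  regs: r0:4,r1:16,r2:Mul1,r3:3,r4:4
  c7: issue SUB r3<-Add1  regs: r0:4,r1:16,r2:Mul1,r3:Add1,r4:4
  c8: stall  regs: r0:4,r1:16,r2:Mul1,r3:Add1,r4:4
  c9: CDB Add1=0; stall  regs: r0:4,r1:16,r2:Mul1,r3:0,r4:4
  c10: stall  regs: r0:4,r1:16,r2:Mul1,r3:0,r4:4
  c11: CDB Mul2=64; issue MUL r4<-Mul2  regs: r0:4,r1:16,r2:Mul1,r3:0,r4:Mul2
  c12: issue SUB r4<-Add1  regs: r0:4,r1:16,r2:Mul1,r3:0,r4:Add1
  c13: -  regs: r0:4,r1:16,r2:Mul1,r3:0,r4:Add1
  c14: CDB Add1=-12  regs: r0:4,r1:16,r2:Mul1,r3:0,r4:-12
  c15: -  regs: r0:4,r1:16,r2:Mul1,r3:0,r4:-12
  c16: CDB Mul1=192  regs: r0:4,r1:16,r2:192,r3:0,r4:-12
  c17: CDB Mul2=0  regs: r0:4,r1:16,r2:192,r3:0,r4:-12

STATUS = VALUE 192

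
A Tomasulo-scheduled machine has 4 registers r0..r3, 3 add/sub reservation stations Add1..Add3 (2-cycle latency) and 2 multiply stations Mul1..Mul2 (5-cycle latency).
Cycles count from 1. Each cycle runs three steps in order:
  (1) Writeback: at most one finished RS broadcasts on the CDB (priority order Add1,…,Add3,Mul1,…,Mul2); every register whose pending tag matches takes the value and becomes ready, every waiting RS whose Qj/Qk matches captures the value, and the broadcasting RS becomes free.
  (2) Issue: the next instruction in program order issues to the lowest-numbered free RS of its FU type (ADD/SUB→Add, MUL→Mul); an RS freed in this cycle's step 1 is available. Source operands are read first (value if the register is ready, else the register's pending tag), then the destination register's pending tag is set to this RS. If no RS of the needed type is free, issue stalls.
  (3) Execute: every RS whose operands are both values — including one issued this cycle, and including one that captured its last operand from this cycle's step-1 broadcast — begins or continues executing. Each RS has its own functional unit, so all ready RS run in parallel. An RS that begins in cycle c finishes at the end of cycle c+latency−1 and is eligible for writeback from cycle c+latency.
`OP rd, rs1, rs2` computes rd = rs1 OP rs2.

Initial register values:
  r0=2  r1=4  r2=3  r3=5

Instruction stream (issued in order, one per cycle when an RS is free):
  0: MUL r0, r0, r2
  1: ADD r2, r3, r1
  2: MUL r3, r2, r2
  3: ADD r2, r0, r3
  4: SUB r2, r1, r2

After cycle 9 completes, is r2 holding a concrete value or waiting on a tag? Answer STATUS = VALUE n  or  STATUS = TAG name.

STATUS = TAG Add2

c1: issue MUL r0<-Mul1 | r0:Mul1,r1:4,r2:3,r3:5
c2: issue ADD r2<-Add1 | r0:Mul1,r1:4,r2:Add1,r3:5
c3: issue MUL r3<-Mul2 | r0:Mul1,r1:4,r2:Add1,r3:Mul2
c4: CDB Add1=9; issue ADD r2<-Add1 | r0:Mul1,r1:4,r2:Add1,r3:Mul2
c5: issue SUB r2<-Add2 | r0:Mul1,r1:4,r2:Add2,r3:Mul2
c6: CDB Mul1=6 | r0:6,r1:4,r2:Add2,r3:Mul2
c7: - | r0:6,r1:4,r2:Add2,r3:Mul2
c8: - | r0:6,r1:4,r2:Add2,r3:Mul2
c9: CDB Mul2=81 | r0:6,r1:4,r2:Add2,r3:81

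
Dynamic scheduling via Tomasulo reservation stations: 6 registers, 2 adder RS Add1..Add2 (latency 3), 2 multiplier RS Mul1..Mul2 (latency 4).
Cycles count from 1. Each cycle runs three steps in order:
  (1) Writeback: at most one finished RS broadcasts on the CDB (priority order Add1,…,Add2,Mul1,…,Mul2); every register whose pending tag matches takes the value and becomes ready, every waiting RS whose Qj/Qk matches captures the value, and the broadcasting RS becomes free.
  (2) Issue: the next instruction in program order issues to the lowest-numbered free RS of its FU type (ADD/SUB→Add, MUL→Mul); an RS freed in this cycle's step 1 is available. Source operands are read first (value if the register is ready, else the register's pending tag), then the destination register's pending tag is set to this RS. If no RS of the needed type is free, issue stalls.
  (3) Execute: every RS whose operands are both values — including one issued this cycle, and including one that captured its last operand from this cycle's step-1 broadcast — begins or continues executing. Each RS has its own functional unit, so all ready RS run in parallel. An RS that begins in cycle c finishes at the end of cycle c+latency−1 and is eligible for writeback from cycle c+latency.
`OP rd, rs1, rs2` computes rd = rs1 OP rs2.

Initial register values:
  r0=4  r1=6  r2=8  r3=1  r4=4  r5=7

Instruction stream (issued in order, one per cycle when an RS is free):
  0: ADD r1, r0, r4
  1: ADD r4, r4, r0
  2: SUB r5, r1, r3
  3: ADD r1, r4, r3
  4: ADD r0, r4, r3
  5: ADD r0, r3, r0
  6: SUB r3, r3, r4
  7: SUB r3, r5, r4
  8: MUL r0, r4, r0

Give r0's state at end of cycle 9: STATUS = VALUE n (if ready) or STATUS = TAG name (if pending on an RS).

  c1: issue ADD r1<-Add1  regs: r0:4,r1:Add1,r2:8,r3:1,r4:4,r5:7
  c2: issue ADD r4<-Add2  regs: r0:4,r1:Add1,r2:8,r3:1,r4:Add2,r5:7
  c3: stall  regs: r0:4,r1:Add1,r2:8,r3:1,r4:Add2,r5:7
  c4: CDB Add1=8; issue SUB r5<-Add1  regs: r0:4,r1:8,r2:8,r3:1,r4:Add2,r5:Add1
  c5: CDB Add2=8; issue ADD r1<-Add2  regs: r0:4,r1:Add2,r2:8,r3:1,r4:8,r5:Add1
  c6: stall  regs: r0:4,r1:Add2,r2:8,r3:1,r4:8,r5:Add1
  c7: CDB Add1=7; issue ADD r0<-Add1  regs: r0:Add1,r1:Add2,r2:8,r3:1,r4:8,r5:7
  c8: CDB Add2=9; issue ADD r0<-Add2  regs: r0:Add2,r1:9,r2:8,r3:1,r4:8,r5:7
  c9: stall  regs: r0:Add2,r1:9,r2:8,r3:1,r4:8,r5:7

STATUS = TAG Add2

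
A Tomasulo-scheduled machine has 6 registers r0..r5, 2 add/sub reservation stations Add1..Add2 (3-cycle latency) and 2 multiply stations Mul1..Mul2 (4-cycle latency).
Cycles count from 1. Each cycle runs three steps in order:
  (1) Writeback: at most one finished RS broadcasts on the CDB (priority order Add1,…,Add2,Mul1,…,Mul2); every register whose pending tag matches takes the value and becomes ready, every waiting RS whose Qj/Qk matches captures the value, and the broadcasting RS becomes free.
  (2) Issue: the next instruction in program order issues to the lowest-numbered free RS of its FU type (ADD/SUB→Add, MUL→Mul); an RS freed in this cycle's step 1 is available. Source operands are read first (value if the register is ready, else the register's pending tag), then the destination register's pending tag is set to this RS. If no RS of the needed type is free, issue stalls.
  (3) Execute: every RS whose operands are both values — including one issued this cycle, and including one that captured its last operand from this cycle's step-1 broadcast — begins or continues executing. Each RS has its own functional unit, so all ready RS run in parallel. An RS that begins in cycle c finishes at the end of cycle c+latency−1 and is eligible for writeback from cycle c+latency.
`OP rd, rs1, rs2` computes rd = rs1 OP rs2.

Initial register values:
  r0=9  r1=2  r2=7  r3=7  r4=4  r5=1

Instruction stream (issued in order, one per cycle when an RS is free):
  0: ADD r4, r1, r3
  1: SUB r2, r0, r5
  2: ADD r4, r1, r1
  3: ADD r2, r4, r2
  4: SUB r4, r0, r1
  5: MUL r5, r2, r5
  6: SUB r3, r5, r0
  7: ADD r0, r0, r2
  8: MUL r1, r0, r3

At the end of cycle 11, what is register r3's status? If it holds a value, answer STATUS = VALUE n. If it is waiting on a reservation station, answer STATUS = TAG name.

STATUS = TAG Add1

cycle 1: issue ADD r4<-Add1 // r0:9,r1:2,r2:7,r3:7,r4:Add1,r5:1
cycle 2: issue SUB r2<-Add2 // r0:9,r1:2,r2:Add2,r3:7,r4:Add1,r5:1
cycle 3: stall // r0:9,r1:2,r2:Add2,r3:7,r4:Add1,r5:1
cycle 4: CDB Add1=9; issue ADD r4<-Add1 // r0:9,r1:2,r2:Add2,r3:7,r4:Add1,r5:1
cycle 5: CDB Add2=8; issue ADD r2<-Add2 // r0:9,r1:2,r2:Add2,r3:7,r4:Add1,r5:1
cycle 6: stall // r0:9,r1:2,r2:Add2,r3:7,r4:Add1,r5:1
cycle 7: CDB Add1=4; issue SUB r4<-Add1 // r0:9,r1:2,r2:Add2,r3:7,r4:Add1,r5:1
cycle 8: issue MUL r5<-Mul1 // r0:9,r1:2,r2:Add2,r3:7,r4:Add1,r5:Mul1
cycle 9: stall // r0:9,r1:2,r2:Add2,r3:7,r4:Add1,r5:Mul1
cycle 10: CDB Add1=7; issue SUB r3<-Add1 // r0:9,r1:2,r2:Add2,r3:Add1,r4:7,r5:Mul1
cycle 11: CDB Add2=12; issue ADD r0<-Add2 // r0:Add2,r1:2,r2:12,r3:Add1,r4:7,r5:Mul1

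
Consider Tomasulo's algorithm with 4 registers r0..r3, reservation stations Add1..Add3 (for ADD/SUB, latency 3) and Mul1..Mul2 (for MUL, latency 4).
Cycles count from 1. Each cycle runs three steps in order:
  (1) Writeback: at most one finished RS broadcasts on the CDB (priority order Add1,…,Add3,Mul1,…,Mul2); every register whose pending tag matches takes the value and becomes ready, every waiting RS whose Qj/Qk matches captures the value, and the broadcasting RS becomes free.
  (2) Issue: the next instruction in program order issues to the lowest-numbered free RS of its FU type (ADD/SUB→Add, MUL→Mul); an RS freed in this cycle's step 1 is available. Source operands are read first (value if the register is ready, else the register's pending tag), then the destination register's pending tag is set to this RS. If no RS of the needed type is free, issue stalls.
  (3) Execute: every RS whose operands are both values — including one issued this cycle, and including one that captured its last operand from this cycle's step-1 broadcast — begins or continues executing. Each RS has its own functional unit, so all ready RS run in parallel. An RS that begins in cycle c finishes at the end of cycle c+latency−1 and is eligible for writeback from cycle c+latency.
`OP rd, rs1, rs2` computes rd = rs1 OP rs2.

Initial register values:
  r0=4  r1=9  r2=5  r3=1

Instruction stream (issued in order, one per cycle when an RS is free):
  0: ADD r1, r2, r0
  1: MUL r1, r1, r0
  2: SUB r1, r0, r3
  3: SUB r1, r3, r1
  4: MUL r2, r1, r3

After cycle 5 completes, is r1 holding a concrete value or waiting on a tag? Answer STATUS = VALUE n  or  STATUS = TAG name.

STATUS = TAG Add1

  c1: issue ADD r1<-Add1  regs: r0:4,r1:Add1,r2:5,r3:1
  c2: issue MUL r1<-Mul1  regs: r0:4,r1:Mul1,r2:5,r3:1
  c3: issue SUB r1<-Add2  regs: r0:4,r1:Add2,r2:5,r3:1
  c4: CDB Add1=9; issue SUB r1<-Add1  regs: r0:4,r1:Add1,r2:5,r3:1
  c5: issue MUL r2<-Mul2  regs: r0:4,r1:Add1,r2:Mul2,r3:1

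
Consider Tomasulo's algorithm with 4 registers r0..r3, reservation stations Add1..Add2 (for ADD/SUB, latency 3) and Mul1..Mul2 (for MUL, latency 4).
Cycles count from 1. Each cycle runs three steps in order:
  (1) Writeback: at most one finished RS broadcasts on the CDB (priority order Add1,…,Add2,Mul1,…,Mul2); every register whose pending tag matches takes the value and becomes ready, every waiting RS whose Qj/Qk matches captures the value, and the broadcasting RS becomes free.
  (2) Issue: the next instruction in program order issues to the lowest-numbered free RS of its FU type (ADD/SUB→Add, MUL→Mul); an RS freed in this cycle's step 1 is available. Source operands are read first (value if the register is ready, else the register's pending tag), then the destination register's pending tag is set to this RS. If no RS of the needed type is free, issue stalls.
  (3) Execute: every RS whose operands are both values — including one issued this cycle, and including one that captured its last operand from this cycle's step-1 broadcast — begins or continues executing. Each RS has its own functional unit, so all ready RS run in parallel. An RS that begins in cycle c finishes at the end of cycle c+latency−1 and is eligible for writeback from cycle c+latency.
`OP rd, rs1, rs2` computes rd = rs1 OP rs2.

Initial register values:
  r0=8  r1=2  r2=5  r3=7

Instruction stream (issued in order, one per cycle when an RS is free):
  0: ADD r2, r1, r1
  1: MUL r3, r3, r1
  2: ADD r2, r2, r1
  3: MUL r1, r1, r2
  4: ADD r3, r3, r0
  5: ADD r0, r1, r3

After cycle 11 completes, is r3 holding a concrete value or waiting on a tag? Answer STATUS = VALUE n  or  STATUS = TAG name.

cycle 1: issue ADD r2<-Add1 // r0:8,r1:2,r2:Add1,r3:7
cycle 2: issue MUL r3<-Mul1 // r0:8,r1:2,r2:Add1,r3:Mul1
cycle 3: issue ADD r2<-Add2 // r0:8,r1:2,r2:Add2,r3:Mul1
cycle 4: CDB Add1=4; issue MUL r1<-Mul2 // r0:8,r1:Mul2,r2:Add2,r3:Mul1
cycle 5: issue ADD r3<-Add1 // r0:8,r1:Mul2,r2:Add2,r3:Add1
cycle 6: CDB Mul1=14; stall // r0:8,r1:Mul2,r2:Add2,r3:Add1
cycle 7: CDB Add2=6; issue ADD r0<-Add2 // r0:Add2,r1:Mul2,r2:6,r3:Add1
cycle 8: - // r0:Add2,r1:Mul2,r2:6,r3:Add1
cycle 9: CDB Add1=22 // r0:Add2,r1:Mul2,r2:6,r3:22
cycle 10: - // r0:Add2,r1:Mul2,r2:6,r3:22
cycle 11: CDB Mul2=12 // r0:Add2,r1:12,r2:6,r3:22

STATUS = VALUE 22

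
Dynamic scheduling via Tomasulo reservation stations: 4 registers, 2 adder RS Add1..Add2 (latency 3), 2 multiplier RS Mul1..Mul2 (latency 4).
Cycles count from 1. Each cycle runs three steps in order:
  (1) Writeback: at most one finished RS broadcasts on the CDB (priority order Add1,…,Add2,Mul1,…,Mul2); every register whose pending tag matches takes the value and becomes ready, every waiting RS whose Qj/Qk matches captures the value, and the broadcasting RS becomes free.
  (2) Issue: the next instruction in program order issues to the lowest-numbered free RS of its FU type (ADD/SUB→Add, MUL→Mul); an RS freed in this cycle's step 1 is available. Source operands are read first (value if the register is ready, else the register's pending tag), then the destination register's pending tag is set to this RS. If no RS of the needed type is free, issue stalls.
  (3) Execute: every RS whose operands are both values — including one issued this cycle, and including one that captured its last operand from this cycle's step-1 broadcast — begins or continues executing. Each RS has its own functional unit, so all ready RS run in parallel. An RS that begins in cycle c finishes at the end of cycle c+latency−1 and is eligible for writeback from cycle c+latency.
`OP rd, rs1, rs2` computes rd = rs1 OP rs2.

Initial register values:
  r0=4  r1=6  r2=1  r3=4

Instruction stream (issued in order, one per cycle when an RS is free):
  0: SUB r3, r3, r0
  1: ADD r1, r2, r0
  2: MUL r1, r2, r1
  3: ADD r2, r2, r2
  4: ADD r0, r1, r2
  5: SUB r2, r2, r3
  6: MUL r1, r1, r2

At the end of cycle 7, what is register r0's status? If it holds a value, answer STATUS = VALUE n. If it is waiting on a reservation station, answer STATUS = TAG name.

cycle 1: issue SUB r3<-Add1 // r0:4,r1:6,r2:1,r3:Add1
cycle 2: issue ADD r1<-Add2 // r0:4,r1:Add2,r2:1,r3:Add1
cycle 3: issue MUL r1<-Mul1 // r0:4,r1:Mul1,r2:1,r3:Add1
cycle 4: CDB Add1=0; issue ADD r2<-Add1 // r0:4,r1:Mul1,r2:Add1,r3:0
cycle 5: CDB Add2=5; issue ADD r0<-Add2 // r0:Add2,r1:Mul1,r2:Add1,r3:0
cycle 6: stall // r0:Add2,r1:Mul1,r2:Add1,r3:0
cycle 7: CDB Add1=2; issue SUB r2<-Add1 // r0:Add2,r1:Mul1,r2:Add1,r3:0

STATUS = TAG Add2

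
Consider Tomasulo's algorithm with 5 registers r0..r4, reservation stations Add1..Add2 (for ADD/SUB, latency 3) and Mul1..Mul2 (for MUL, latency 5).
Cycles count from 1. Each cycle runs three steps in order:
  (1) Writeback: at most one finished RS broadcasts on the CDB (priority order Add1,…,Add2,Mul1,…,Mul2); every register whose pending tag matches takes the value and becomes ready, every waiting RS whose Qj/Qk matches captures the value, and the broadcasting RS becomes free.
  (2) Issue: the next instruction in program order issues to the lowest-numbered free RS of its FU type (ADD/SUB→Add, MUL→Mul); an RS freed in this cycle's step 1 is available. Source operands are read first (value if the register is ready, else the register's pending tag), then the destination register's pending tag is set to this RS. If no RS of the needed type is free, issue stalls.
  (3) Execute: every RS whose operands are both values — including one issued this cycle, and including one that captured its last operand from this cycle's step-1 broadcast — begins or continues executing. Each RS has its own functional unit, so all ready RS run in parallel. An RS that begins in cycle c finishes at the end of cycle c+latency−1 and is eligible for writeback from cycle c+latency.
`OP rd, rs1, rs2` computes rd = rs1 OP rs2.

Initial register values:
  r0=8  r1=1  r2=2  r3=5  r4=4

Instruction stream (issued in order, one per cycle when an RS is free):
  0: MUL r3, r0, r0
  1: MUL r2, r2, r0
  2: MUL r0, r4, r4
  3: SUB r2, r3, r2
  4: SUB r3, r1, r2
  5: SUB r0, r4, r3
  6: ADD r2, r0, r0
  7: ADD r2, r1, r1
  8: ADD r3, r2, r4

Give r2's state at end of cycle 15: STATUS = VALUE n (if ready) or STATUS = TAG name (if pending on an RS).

STATUS = TAG Add2

c1: issue MUL r3<-Mul1 | r0:8,r1:1,r2:2,r3:Mul1,r4:4
c2: issue MUL r2<-Mul2 | r0:8,r1:1,r2:Mul2,r3:Mul1,r4:4
c3: stall | r0:8,r1:1,r2:Mul2,r3:Mul1,r4:4
c4: stall | r0:8,r1:1,r2:Mul2,r3:Mul1,r4:4
c5: stall | r0:8,r1:1,r2:Mul2,r3:Mul1,r4:4
c6: CDB Mul1=64; issue MUL r0<-Mul1 | r0:Mul1,r1:1,r2:Mul2,r3:64,r4:4
c7: CDB Mul2=16; issue SUB r2<-Add1 | r0:Mul1,r1:1,r2:Add1,r3:64,r4:4
c8: issue SUB r3<-Add2 | r0:Mul1,r1:1,r2:Add1,r3:Add2,r4:4
c9: stall | r0:Mul1,r1:1,r2:Add1,r3:Add2,r4:4
c10: CDB Add1=48; issue SUB r0<-Add1 | r0:Add1,r1:1,r2:48,r3:Add2,r4:4
c11: CDB Mul1=16; stall | r0:Add1,r1:1,r2:48,r3:Add2,r4:4
c12: stall | r0:Add1,r1:1,r2:48,r3:Add2,r4:4
c13: CDB Add2=-47; issue ADD r2<-Add2 | r0:Add1,r1:1,r2:Add2,r3:-47,r4:4
c14: stall | r0:Add1,r1:1,r2:Add2,r3:-47,r4:4
c15: stall | r0:Add1,r1:1,r2:Add2,r3:-47,r4:4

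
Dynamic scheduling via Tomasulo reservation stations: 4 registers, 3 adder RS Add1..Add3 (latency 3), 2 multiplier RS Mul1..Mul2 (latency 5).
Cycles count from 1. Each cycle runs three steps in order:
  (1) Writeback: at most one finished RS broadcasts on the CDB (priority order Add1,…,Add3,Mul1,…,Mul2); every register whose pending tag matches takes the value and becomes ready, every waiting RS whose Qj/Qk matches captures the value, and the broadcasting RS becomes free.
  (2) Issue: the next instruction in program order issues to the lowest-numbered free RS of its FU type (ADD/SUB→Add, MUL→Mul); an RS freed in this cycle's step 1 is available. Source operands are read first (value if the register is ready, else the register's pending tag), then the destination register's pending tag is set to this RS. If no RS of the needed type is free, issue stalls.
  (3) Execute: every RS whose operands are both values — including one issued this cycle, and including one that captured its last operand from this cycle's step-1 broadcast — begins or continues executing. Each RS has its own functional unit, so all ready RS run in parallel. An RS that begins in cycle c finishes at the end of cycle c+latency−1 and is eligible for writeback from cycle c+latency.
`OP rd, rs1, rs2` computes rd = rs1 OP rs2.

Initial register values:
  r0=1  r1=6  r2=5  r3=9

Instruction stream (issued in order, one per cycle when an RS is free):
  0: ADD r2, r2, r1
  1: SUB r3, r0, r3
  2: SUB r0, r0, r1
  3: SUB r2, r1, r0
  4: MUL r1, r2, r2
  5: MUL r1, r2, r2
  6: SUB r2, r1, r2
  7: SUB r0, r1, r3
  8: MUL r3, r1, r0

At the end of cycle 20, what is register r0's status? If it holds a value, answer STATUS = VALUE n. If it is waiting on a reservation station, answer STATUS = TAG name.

STATUS = VALUE 129

cycle 1: issue ADD r2<-Add1 // r0:1,r1:6,r2:Add1,r3:9
cycle 2: issue SUB r3<-Add2 // r0:1,r1:6,r2:Add1,r3:Add2
cycle 3: issue SUB r0<-Add3 // r0:Add3,r1:6,r2:Add1,r3:Add2
cycle 4: CDB Add1=11; issue SUB r2<-Add1 // r0:Add3,r1:6,r2:Add1,r3:Add2
cycle 5: CDB Add2=-8; issue MUL r1<-Mul1 // r0:Add3,r1:Mul1,r2:Add1,r3:-8
cycle 6: CDB Add3=-5; issue MUL r1<-Mul2 // r0:-5,r1:Mul2,r2:Add1,r3:-8
cycle 7: issue SUB r2<-Add2 // r0:-5,r1:Mul2,r2:Add2,r3:-8
cycle 8: issue SUB r0<-Add3 // r0:Add3,r1:Mul2,r2:Add2,r3:-8
cycle 9: CDB Add1=11; stall // r0:Add3,r1:Mul2,r2:Add2,r3:-8
cycle 10: stall // r0:Add3,r1:Mul2,r2:Add2,r3:-8
cycle 11: stall // r0:Add3,r1:Mul2,r2:Add2,r3:-8
cycle 12: stall // r0:Add3,r1:Mul2,r2:Add2,r3:-8
cycle 13: stall // r0:Add3,r1:Mul2,r2:Add2,r3:-8
cycle 14: CDB Mul1=121; issue MUL r3<-Mul1 // r0:Add3,r1:Mul2,r2:Add2,r3:Mul1
cycle 15: CDB Mul2=121 // r0:Add3,r1:121,r2:Add2,r3:Mul1
cycle 16: - // r0:Add3,r1:121,r2:Add2,r3:Mul1
cycle 17: - // r0:Add3,r1:121,r2:Add2,r3:Mul1
cycle 18: CDB Add2=110 // r0:Add3,r1:121,r2:110,r3:Mul1
cycle 19: CDB Add3=129 // r0:129,r1:121,r2:110,r3:Mul1
cycle 20: - // r0:129,r1:121,r2:110,r3:Mul1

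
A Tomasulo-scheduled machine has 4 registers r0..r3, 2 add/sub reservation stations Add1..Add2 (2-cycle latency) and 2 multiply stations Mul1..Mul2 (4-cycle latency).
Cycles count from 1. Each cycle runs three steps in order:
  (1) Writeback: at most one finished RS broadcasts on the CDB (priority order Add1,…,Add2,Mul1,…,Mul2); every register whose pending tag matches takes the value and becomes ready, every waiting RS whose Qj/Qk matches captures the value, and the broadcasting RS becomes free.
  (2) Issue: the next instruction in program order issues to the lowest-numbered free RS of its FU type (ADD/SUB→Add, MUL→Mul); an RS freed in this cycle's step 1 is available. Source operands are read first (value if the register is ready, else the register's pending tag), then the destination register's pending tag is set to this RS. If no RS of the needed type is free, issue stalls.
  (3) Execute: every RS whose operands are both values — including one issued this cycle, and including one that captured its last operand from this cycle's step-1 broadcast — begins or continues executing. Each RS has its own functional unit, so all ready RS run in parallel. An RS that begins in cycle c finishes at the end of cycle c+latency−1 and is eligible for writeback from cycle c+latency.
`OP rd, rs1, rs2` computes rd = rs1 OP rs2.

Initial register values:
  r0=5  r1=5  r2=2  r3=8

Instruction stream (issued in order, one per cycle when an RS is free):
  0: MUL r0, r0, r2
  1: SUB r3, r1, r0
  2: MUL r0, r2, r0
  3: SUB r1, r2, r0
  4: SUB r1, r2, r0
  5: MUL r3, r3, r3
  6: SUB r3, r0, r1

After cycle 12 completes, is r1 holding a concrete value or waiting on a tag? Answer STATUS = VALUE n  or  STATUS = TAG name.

STATUS = VALUE -18

cycle 1: issue MUL r0<-Mul1 // r0:Mul1,r1:5,r2:2,r3:8
cycle 2: issue SUB r3<-Add1 // r0:Mul1,r1:5,r2:2,r3:Add1
cycle 3: issue MUL r0<-Mul2 // r0:Mul2,r1:5,r2:2,r3:Add1
cycle 4: issue SUB r1<-Add2 // r0:Mul2,r1:Add2,r2:2,r3:Add1
cycle 5: CDB Mul1=10; stall // r0:Mul2,r1:Add2,r2:2,r3:Add1
cycle 6: stall // r0:Mul2,r1:Add2,r2:2,r3:Add1
cycle 7: CDB Add1=-5; issue SUB r1<-Add1 // r0:Mul2,r1:Add1,r2:2,r3:-5
cycle 8: issue MUL r3<-Mul1 // r0:Mul2,r1:Add1,r2:2,r3:Mul1
cycle 9: CDB Mul2=20; stall // r0:20,r1:Add1,r2:2,r3:Mul1
cycle 10: stall // r0:20,r1:Add1,r2:2,r3:Mul1
cycle 11: CDB Add1=-18; issue SUB r3<-Add1 // r0:20,r1:-18,r2:2,r3:Add1
cycle 12: CDB Add2=-18 // r0:20,r1:-18,r2:2,r3:Add1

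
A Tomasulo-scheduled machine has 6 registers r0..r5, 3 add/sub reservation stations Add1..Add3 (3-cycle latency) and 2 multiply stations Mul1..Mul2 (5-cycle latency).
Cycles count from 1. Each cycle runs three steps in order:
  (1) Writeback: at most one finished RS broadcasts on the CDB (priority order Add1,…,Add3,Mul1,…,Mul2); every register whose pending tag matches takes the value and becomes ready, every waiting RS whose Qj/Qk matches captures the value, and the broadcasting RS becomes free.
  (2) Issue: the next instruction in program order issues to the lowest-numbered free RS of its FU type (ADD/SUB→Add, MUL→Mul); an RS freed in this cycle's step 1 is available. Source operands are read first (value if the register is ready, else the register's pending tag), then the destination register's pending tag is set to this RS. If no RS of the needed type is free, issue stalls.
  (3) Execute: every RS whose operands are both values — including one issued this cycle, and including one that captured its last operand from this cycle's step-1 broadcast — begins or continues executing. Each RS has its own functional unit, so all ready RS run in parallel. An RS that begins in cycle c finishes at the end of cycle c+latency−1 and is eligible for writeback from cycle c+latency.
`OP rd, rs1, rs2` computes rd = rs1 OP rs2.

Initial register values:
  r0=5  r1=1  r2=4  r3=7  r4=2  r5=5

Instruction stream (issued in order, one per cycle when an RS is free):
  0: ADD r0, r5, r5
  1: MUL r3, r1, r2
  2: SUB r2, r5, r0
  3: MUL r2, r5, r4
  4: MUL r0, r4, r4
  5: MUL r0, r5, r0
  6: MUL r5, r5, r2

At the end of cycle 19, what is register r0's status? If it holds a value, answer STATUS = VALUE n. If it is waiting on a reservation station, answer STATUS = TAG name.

STATUS = VALUE 20

c1: issue ADD r0<-Add1 | r0:Add1,r1:1,r2:4,r3:7,r4:2,r5:5
c2: issue MUL r3<-Mul1 | r0:Add1,r1:1,r2:4,r3:Mul1,r4:2,r5:5
c3: issue SUB r2<-Add2 | r0:Add1,r1:1,r2:Add2,r3:Mul1,r4:2,r5:5
c4: CDB Add1=10; issue MUL r2<-Mul2 | r0:10,r1:1,r2:Mul2,r3:Mul1,r4:2,r5:5
c5: stall | r0:10,r1:1,r2:Mul2,r3:Mul1,r4:2,r5:5
c6: stall | r0:10,r1:1,r2:Mul2,r3:Mul1,r4:2,r5:5
c7: CDB Add2=-5; stall | r0:10,r1:1,r2:Mul2,r3:Mul1,r4:2,r5:5
c8: CDB Mul1=4; issue MUL r0<-Mul1 | r0:Mul1,r1:1,r2:Mul2,r3:4,r4:2,r5:5
c9: CDB Mul2=10; issue MUL r0<-Mul2 | r0:Mul2,r1:1,r2:10,r3:4,r4:2,r5:5
c10: stall | r0:Mul2,r1:1,r2:10,r3:4,r4:2,r5:5
c11: stall | r0:Mul2,r1:1,r2:10,r3:4,r4:2,r5:5
c12: stall | r0:Mul2,r1:1,r2:10,r3:4,r4:2,r5:5
c13: CDB Mul1=4; issue MUL r5<-Mul1 | r0:Mul2,r1:1,r2:10,r3:4,r4:2,r5:Mul1
c14: - | r0:Mul2,r1:1,r2:10,r3:4,r4:2,r5:Mul1
c15: - | r0:Mul2,r1:1,r2:10,r3:4,r4:2,r5:Mul1
c16: - | r0:Mul2,r1:1,r2:10,r3:4,r4:2,r5:Mul1
c17: - | r0:Mul2,r1:1,r2:10,r3:4,r4:2,r5:Mul1
c18: CDB Mul1=50 | r0:Mul2,r1:1,r2:10,r3:4,r4:2,r5:50
c19: CDB Mul2=20 | r0:20,r1:1,r2:10,r3:4,r4:2,r5:50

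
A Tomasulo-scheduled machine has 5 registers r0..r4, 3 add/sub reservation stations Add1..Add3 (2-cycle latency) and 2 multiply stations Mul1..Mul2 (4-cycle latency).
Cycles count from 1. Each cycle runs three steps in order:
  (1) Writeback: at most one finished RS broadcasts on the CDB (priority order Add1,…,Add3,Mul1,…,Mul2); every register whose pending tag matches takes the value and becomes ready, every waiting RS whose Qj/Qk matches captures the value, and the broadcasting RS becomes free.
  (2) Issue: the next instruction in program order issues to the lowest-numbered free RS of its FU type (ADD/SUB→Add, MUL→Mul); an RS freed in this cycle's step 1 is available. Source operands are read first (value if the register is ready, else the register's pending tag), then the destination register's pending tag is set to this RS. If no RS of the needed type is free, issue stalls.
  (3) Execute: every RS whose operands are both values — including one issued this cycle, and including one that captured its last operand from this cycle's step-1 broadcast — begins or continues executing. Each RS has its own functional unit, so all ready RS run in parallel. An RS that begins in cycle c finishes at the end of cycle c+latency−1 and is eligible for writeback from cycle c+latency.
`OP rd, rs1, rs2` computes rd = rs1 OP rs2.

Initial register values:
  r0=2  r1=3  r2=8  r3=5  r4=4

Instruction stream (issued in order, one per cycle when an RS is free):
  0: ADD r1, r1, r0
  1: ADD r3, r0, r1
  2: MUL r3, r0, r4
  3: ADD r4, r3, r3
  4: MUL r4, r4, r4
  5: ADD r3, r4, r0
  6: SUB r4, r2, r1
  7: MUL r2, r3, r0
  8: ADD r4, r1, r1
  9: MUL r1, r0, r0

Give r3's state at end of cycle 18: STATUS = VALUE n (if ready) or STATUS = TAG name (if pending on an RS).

  c1: issue ADD r1<-Add1  regs: r0:2,r1:Add1,r2:8,r3:5,r4:4
  c2: issue ADD r3<-Add2  regs: r0:2,r1:Add1,r2:8,r3:Add2,r4:4
  c3: CDB Add1=5; issue MUL r3<-Mul1  regs: r0:2,r1:5,r2:8,r3:Mul1,r4:4
  c4: issue ADD r4<-Add1  regs: r0:2,r1:5,r2:8,r3:Mul1,r4:Add1
  c5: CDB Add2=7; issue MUL r4<-Mul2  regs: r0:2,r1:5,r2:8,r3:Mul1,r4:Mul2
  c6: issue ADD r3<-Add2  regs: r0:2,r1:5,r2:8,r3:Add2,r4:Mul2
  c7: CDB Mul1=8; issue SUB r4<-Add3  regs: r0:2,r1:5,r2:8,r3:Add2,r4:Add3
  c8: issue MUL r2<-Mul1  regs: r0:2,r1:5,r2:Mul1,r3:Add2,r4:Add3
  c9: CDB Add1=16; issue ADD r4<-Add1  regs: r0:2,r1:5,r2:Mul1,r3:Add2,r4:Add1
  c10: CDB Add3=3; stall  regs: r0:2,r1:5,r2:Mul1,r3:Add2,r4:Add1
  c11: CDB Add1=10; stall  regs: r0:2,r1:5,r2:Mul1,r3:Add2,r4:10
  c12: stall  regs: r0:2,r1:5,r2:Mul1,r3:Add2,r4:10
  c13: CDB Mul2=256; issue MUL r1<-Mul2  regs: r0:2,r1:Mul2,r2:Mul1,r3:Add2,r4:10
  c14: -  regs: r0:2,r1:Mul2,r2:Mul1,r3:Add2,r4:10
  c15: CDB Add2=258  regs: r0:2,r1:Mul2,r2:Mul1,r3:258,r4:10
  c16: -  regs: r0:2,r1:Mul2,r2:Mul1,r3:258,r4:10
  c17: CDB Mul2=4  regs: r0:2,r1:4,r2:Mul1,r3:258,r4:10
  c18: -  regs: r0:2,r1:4,r2:Mul1,r3:258,r4:10

STATUS = VALUE 258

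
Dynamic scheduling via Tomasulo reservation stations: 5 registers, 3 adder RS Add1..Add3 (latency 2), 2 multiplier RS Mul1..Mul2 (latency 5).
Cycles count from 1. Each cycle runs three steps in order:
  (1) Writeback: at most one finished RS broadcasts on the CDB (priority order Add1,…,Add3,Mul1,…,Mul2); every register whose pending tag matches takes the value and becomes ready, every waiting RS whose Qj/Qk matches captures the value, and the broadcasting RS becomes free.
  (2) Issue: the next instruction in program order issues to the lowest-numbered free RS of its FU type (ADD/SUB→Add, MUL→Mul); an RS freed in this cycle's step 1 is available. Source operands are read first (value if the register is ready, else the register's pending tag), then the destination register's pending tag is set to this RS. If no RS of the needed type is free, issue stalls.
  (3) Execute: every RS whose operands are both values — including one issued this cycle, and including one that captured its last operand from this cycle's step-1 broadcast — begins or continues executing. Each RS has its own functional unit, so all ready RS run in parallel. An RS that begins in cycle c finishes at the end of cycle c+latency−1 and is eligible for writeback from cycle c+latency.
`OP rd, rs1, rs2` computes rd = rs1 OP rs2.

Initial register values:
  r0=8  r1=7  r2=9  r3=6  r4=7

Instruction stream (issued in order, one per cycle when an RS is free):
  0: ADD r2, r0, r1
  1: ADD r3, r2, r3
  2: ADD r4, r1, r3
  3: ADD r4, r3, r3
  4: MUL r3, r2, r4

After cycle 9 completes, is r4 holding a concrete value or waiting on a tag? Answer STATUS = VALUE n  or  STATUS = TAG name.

c1: issue ADD r2<-Add1 | r0:8,r1:7,r2:Add1,r3:6,r4:7
c2: issue ADD r3<-Add2 | r0:8,r1:7,r2:Add1,r3:Add2,r4:7
c3: CDB Add1=15; issue ADD r4<-Add1 | r0:8,r1:7,r2:15,r3:Add2,r4:Add1
c4: issue ADD r4<-Add3 | r0:8,r1:7,r2:15,r3:Add2,r4:Add3
c5: CDB Add2=21; issue MUL r3<-Mul1 | r0:8,r1:7,r2:15,r3:Mul1,r4:Add3
c6: - | r0:8,r1:7,r2:15,r3:Mul1,r4:Add3
c7: CDB Add1=28 | r0:8,r1:7,r2:15,r3:Mul1,r4:Add3
c8: CDB Add3=42 | r0:8,r1:7,r2:15,r3:Mul1,r4:42
c9: - | r0:8,r1:7,r2:15,r3:Mul1,r4:42

STATUS = VALUE 42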